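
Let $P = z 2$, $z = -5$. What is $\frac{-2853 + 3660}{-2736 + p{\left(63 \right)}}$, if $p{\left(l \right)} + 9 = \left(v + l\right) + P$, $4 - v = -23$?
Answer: $- \frac{807}{2665} \approx -0.30281$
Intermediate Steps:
$v = 27$ ($v = 4 - -23 = 4 + 23 = 27$)
$P = -10$ ($P = \left(-5\right) 2 = -10$)
$p{\left(l \right)} = 8 + l$ ($p{\left(l \right)} = -9 + \left(\left(27 + l\right) - 10\right) = -9 + \left(17 + l\right) = 8 + l$)
$\frac{-2853 + 3660}{-2736 + p{\left(63 \right)}} = \frac{-2853 + 3660}{-2736 + \left(8 + 63\right)} = \frac{807}{-2736 + 71} = \frac{807}{-2665} = 807 \left(- \frac{1}{2665}\right) = - \frac{807}{2665}$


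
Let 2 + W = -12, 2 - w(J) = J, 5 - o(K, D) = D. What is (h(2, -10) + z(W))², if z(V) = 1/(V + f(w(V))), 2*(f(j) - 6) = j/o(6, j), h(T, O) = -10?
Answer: 942841/9216 ≈ 102.30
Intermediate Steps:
o(K, D) = 5 - D
w(J) = 2 - J
W = -14 (W = -2 - 12 = -14)
f(j) = 6 + j/(2*(5 - j)) (f(j) = 6 + (j/(5 - j))/2 = 6 + j/(2*(5 - j)))
z(V) = 1/(V + (-38 - 11*V)/(2*(-3 - V))) (z(V) = 1/(V + (-60 + 11*(2 - V))/(2*(-5 + (2 - V)))) = 1/(V + (-60 + (22 - 11*V))/(2*(-3 - V))) = 1/(V + (-38 - 11*V)/(2*(-3 - V))))
(h(2, -10) + z(W))² = (-10 + 2*(3 - 14)/(38 + 2*(-14)² + 17*(-14)))² = (-10 + 2*(-11)/(38 + 2*196 - 238))² = (-10 + 2*(-11)/(38 + 392 - 238))² = (-10 + 2*(-11)/192)² = (-10 + 2*(1/192)*(-11))² = (-10 - 11/96)² = (-971/96)² = 942841/9216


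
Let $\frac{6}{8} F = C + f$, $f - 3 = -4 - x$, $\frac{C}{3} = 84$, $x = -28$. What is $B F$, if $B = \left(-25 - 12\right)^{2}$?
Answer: $509268$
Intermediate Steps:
$C = 252$ ($C = 3 \cdot 84 = 252$)
$f = 27$ ($f = 3 - -24 = 3 + \left(-4 + 28\right) = 3 + 24 = 27$)
$B = 1369$ ($B = \left(-37\right)^{2} = 1369$)
$F = 372$ ($F = \frac{4 \left(252 + 27\right)}{3} = \frac{4}{3} \cdot 279 = 372$)
$B F = 1369 \cdot 372 = 509268$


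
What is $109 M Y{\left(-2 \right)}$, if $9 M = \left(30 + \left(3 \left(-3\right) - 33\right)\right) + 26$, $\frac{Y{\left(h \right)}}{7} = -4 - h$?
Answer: $- \frac{21364}{9} \approx -2373.8$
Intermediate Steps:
$Y{\left(h \right)} = -28 - 7 h$ ($Y{\left(h \right)} = 7 \left(-4 - h\right) = -28 - 7 h$)
$M = \frac{14}{9}$ ($M = \frac{\left(30 + \left(3 \left(-3\right) - 33\right)\right) + 26}{9} = \frac{\left(30 - 42\right) + 26}{9} = \frac{-12 + 26}{9} = \frac{1}{9} \cdot 14 = \frac{14}{9} \approx 1.5556$)
$109 M Y{\left(-2 \right)} = 109 \cdot \frac{14}{9} \left(-28 - -14\right) = \frac{1526 \left(-28 + 14\right)}{9} = \frac{1526}{9} \left(-14\right) = - \frac{21364}{9}$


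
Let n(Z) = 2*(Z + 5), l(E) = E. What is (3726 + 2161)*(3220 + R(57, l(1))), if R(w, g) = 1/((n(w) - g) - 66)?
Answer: 1080505867/57 ≈ 1.8956e+7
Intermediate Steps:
n(Z) = 10 + 2*Z (n(Z) = 2*(5 + Z) = 10 + 2*Z)
R(w, g) = 1/(-56 - g + 2*w) (R(w, g) = 1/(((10 + 2*w) - g) - 66) = 1/((10 - g + 2*w) - 66) = 1/(-56 - g + 2*w))
(3726 + 2161)*(3220 + R(57, l(1))) = (3726 + 2161)*(3220 + 1/(-56 - 1*1 + 2*57)) = 5887*(3220 + 1/(-56 - 1 + 114)) = 5887*(3220 + 1/57) = 5887*(183541/57) = 1080505867/57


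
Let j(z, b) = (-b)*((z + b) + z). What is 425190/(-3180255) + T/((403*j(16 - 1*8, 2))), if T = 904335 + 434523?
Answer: -1214837181/13145054 ≈ -92.418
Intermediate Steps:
j(z, b) = -b*(b + 2*z) (j(z, b) = (-b)*((b + z) + z) = (-b)*(b + 2*z) = -b*(b + 2*z))
T = 1338858
425190/(-3180255) + T/((403*j(16 - 1*8, 2))) = 425190/(-3180255) + 1338858/((403*(-1*2*(2 + 2*(16 - 1*8))))) = 425190*(-1/3180255) + 1338858/((403*(-1*2*(2 + 2*(16 - 8))))) = -28346/212017 + 1338858/((403*(-1*2*(2 + 2*8)))) = -28346/212017 + 1338858/((403*(-1*2*(2 + 16)))) = -28346/212017 + 1338858/((403*(-1*2*18))) = -28346/212017 + 1338858/((403*(-36))) = -28346/212017 + 1338858/(-14508) = -28346/212017 + 1338858*(-1/14508) = -28346/212017 - 74381/806 = -1214837181/13145054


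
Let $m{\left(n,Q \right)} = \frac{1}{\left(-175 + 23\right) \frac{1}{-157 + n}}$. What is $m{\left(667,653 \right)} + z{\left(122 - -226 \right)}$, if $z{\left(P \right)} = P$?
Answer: $\frac{26193}{76} \approx 344.64$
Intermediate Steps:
$m{\left(n,Q \right)} = \frac{157}{152} - \frac{n}{152}$ ($m{\left(n,Q \right)} = \frac{1}{\left(-152\right) \frac{1}{-157 + n}} = \frac{157}{152} - \frac{n}{152}$)
$m{\left(667,653 \right)} + z{\left(122 - -226 \right)} = \left(\frac{157}{152} - \frac{667}{152}\right) + \left(122 - -226\right) = \left(\frac{157}{152} - \frac{667}{152}\right) + \left(122 + 226\right) = - \frac{255}{76} + 348 = \frac{26193}{76}$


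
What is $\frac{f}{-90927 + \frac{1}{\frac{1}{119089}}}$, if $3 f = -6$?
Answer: $- \frac{1}{14081} \approx -7.1018 \cdot 10^{-5}$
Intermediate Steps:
$f = -2$ ($f = \frac{1}{3} \left(-6\right) = -2$)
$\frac{f}{-90927 + \frac{1}{\frac{1}{119089}}} = - \frac{2}{-90927 + \frac{1}{\frac{1}{119089}}} = - \frac{2}{-90927 + 119089} = - \frac{2}{28162} = \left(-2\right) \frac{1}{28162} = - \frac{1}{14081}$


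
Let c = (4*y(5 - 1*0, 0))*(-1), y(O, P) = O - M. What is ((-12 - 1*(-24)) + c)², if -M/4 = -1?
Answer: 64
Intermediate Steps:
M = 4 (M = -4*(-1) = 4)
y(O, P) = -4 + O (y(O, P) = O - 1*4 = O - 4 = -4 + O)
c = -4 (c = (4*(-4 + (5 - 1*0)))*(-1) = (4*(-4 + (5 + 0)))*(-1) = (4*(-4 + 5))*(-1) = (4*1)*(-1) = 4*(-1) = -4)
((-12 - 1*(-24)) + c)² = ((-12 - 1*(-24)) - 4)² = ((-12 + 24) - 4)² = (12 - 4)² = 8² = 64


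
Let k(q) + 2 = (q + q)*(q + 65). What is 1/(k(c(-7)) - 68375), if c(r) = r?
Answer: -1/69189 ≈ -1.4453e-5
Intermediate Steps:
k(q) = -2 + 2*q*(65 + q) (k(q) = -2 + (q + q)*(q + 65) = -2 + (2*q)*(65 + q) = -2 + 2*q*(65 + q))
1/(k(c(-7)) - 68375) = 1/((-2 + 2*(-7)² + 130*(-7)) - 68375) = 1/((-2 + 2*49 - 910) - 68375) = 1/((-2 + 98 - 910) - 68375) = 1/(-814 - 68375) = 1/(-69189) = -1/69189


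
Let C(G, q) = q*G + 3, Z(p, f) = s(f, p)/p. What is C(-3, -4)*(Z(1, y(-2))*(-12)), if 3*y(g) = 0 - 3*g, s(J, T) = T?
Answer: -180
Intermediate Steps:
y(g) = -g (y(g) = (0 - 3*g)/3 = (-3*g)/3 = -g)
Z(p, f) = 1 (Z(p, f) = p/p = 1)
C(G, q) = 3 + G*q (C(G, q) = G*q + 3 = 3 + G*q)
C(-3, -4)*(Z(1, y(-2))*(-12)) = (3 - 3*(-4))*(1*(-12)) = (3 + 12)*(-12) = 15*(-12) = -180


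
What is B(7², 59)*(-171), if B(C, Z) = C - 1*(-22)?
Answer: -12141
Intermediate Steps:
B(C, Z) = 22 + C (B(C, Z) = C + 22 = 22 + C)
B(7², 59)*(-171) = (22 + 7²)*(-171) = (22 + 49)*(-171) = 71*(-171) = -12141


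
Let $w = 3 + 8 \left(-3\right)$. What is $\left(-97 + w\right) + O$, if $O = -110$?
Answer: $-228$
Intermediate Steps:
$w = -21$ ($w = 3 - 24 = -21$)
$\left(-97 + w\right) + O = \left(-97 - 21\right) - 110 = -118 - 110 = -228$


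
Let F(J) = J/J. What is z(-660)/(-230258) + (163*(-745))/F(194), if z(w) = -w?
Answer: -13980690445/115129 ≈ -1.2144e+5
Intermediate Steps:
F(J) = 1
z(-660)/(-230258) + (163*(-745))/F(194) = -1*(-660)/(-230258) + (163*(-745))/1 = 660*(-1/230258) - 121435*1 = -330/115129 - 121435 = -13980690445/115129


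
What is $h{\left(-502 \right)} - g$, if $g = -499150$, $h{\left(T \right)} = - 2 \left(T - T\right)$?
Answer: $499150$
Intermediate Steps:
$h{\left(T \right)} = 0$ ($h{\left(T \right)} = \left(-2\right) 0 = 0$)
$h{\left(-502 \right)} - g = 0 - -499150 = 0 + 499150 = 499150$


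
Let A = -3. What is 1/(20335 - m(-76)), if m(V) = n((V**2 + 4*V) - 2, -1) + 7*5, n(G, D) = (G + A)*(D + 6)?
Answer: -1/7035 ≈ -0.00014215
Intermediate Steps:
n(G, D) = (-3 + G)*(6 + D) (n(G, D) = (G - 3)*(D + 6) = (-3 + G)*(6 + D))
m(V) = 10 + 5*V**2 + 20*V (m(V) = (-18 - 3*(-1) + 6*((V**2 + 4*V) - 2) - ((V**2 + 4*V) - 2)) + 7*5 = (-18 + 3 + 6*(-2 + V**2 + 4*V) - (-2 + V**2 + 4*V)) + 35 = (-18 + 3 + (-12 + 6*V**2 + 24*V) + (2 - V**2 - 4*V)) + 35 = (-25 + 5*V**2 + 20*V) + 35 = 10 + 5*V**2 + 20*V)
1/(20335 - m(-76)) = 1/(20335 - (10 + 5*(-76)**2 + 20*(-76))) = 1/(20335 - (10 + 5*5776 - 1520)) = 1/(20335 - (10 + 28880 - 1520)) = 1/(20335 - 1*27370) = 1/(20335 - 27370) = 1/(-7035) = -1/7035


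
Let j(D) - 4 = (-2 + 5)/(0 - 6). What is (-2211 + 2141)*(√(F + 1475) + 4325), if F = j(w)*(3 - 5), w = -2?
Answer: -302750 - 140*√367 ≈ -3.0543e+5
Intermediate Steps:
j(D) = 7/2 (j(D) = 4 + (-2 + 5)/(0 - 6) = 4 + 3/(-6) = 4 + 3*(-⅙) = 4 - ½ = 7/2)
F = -7 (F = 7*(3 - 5)/2 = (7/2)*(-2) = -7)
(-2211 + 2141)*(√(F + 1475) + 4325) = (-2211 + 2141)*(√(-7 + 1475) + 4325) = -70*(√1468 + 4325) = -70*(2*√367 + 4325) = -70*(4325 + 2*√367) = -302750 - 140*√367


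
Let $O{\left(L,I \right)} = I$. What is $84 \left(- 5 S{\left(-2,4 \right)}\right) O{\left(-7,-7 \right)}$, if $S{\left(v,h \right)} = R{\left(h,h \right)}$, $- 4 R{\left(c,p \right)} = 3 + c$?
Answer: $-5145$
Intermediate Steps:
$R{\left(c,p \right)} = - \frac{3}{4} - \frac{c}{4}$ ($R{\left(c,p \right)} = - \frac{3 + c}{4} = - \frac{3}{4} - \frac{c}{4}$)
$S{\left(v,h \right)} = - \frac{3}{4} - \frac{h}{4}$
$84 \left(- 5 S{\left(-2,4 \right)}\right) O{\left(-7,-7 \right)} = 84 \left(- 5 \left(- \frac{3}{4} - 1\right)\right) \left(-7\right) = 84 \left(\left(-5\right) \left(- \frac{7}{4}\right)\right) \left(-7\right) = 84 \cdot \frac{35}{4} \left(-7\right) = 735 \left(-7\right) = -5145$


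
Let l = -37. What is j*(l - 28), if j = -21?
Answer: 1365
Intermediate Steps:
j*(l - 28) = -21*(-37 - 28) = -21*(-65) = 1365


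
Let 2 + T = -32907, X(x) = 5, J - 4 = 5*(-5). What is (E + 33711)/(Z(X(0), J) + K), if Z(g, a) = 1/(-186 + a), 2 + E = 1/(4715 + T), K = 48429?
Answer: 65577016605/94213089196 ≈ 0.69605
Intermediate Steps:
J = -21 (J = 4 + 5*(-5) = 4 - 25 = -21)
T = -32909 (T = -2 - 32907 = -32909)
E = -56389/28194 (E = -2 + 1/(4715 - 32909) = -2 + 1/(-28194) = -2 - 1/28194 = -56389/28194 ≈ -2.0000)
(E + 33711)/(Z(X(0), J) + K) = (-56389/28194 + 33711)/(1/(-186 - 21) + 48429) = 950391545/(28194*(1/(-207) + 48429)) = 950391545/(28194*(-1/207 + 48429)) = 950391545/(28194*(10024802/207)) = (950391545/28194)*(207/10024802) = 65577016605/94213089196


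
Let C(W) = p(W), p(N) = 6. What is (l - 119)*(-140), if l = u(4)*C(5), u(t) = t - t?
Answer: 16660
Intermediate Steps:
C(W) = 6
u(t) = 0
l = 0 (l = 0*6 = 0)
(l - 119)*(-140) = (0 - 119)*(-140) = -119*(-140) = 16660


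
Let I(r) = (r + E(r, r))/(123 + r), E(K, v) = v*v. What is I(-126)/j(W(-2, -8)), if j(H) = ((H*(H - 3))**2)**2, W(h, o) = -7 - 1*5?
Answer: -7/1399680 ≈ -5.0011e-6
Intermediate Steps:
E(K, v) = v**2
W(h, o) = -12 (W(h, o) = -7 - 5 = -12)
j(H) = H**4*(-3 + H)**4 (j(H) = ((H*(-3 + H))**2)**2 = (H**2*(-3 + H)**2)**2 = H**4*(-3 + H)**4)
I(r) = (r + r**2)/(123 + r)
I(-126)/j(W(-2, -8)) = (-126*(1 - 126)/(123 - 126))/(((-12)**4*(-3 - 12)**4)) = (-126*(-125)/(-3))/((20736*(-15)**4)) = (-126*(-1/3)*(-125))/((20736*50625)) = -5250/1049760000 = -5250*1/1049760000 = -7/1399680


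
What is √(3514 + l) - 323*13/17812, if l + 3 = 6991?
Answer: -4199/17812 + √10502 ≈ 102.24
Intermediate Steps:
l = 6988 (l = -3 + 6991 = 6988)
√(3514 + l) - 323*13/17812 = √(3514 + 6988) - 323*13/17812 = √10502 - 4199/17812 = -4199/17812 + √10502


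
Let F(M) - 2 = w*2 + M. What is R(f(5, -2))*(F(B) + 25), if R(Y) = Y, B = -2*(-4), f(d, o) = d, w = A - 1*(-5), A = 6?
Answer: 285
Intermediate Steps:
w = 11 (w = 6 - 1*(-5) = 6 + 5 = 11)
B = 8
F(M) = 24 + M (F(M) = 2 + (11*2 + M) = 2 + (22 + M) = 24 + M)
R(f(5, -2))*(F(B) + 25) = 5*((24 + 8) + 25) = 5*(32 + 25) = 5*57 = 285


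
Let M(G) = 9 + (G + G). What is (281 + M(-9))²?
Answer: 73984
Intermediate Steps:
M(G) = 9 + 2*G
(281 + M(-9))² = (281 + (9 + 2*(-9)))² = (281 + (9 - 18))² = (281 - 9)² = 272² = 73984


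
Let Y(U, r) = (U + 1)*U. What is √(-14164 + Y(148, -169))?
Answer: 4*√493 ≈ 88.814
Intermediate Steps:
Y(U, r) = U*(1 + U) (Y(U, r) = (1 + U)*U = U*(1 + U))
√(-14164 + Y(148, -169)) = √(-14164 + 148*(1 + 148)) = √(-14164 + 148*149) = √(-14164 + 22052) = √7888 = 4*√493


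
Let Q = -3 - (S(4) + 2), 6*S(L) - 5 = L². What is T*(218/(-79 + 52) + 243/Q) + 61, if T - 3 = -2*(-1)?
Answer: -56141/459 ≈ -122.31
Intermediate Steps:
T = 5 (T = 3 - 2*(-1) = 3 + 2 = 5)
S(L) = ⅚ + L²/6
Q = -17/2 (Q = -3 - ((⅚ + (⅙)*4²) + 2) = -3 - ((⅚ + (⅙)*16) + 2) = -3 - ((⅚ + 8/3) + 2) = -3 - (7/2 + 2) = -3 - 1*11/2 = -3 - 11/2 = -17/2 ≈ -8.5000)
T*(218/(-79 + 52) + 243/Q) + 61 = 5*(218/(-79 + 52) + 243/(-17/2)) + 61 = 5*(218/(-27) + 243*(-2/17)) + 61 = 5*(218*(-1/27) - 486/17) + 61 = 5*(-218/27 - 486/17) + 61 = 5*(-16828/459) + 61 = -84140/459 + 61 = -56141/459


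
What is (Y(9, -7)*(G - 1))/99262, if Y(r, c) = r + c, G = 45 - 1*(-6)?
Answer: 50/49631 ≈ 0.0010074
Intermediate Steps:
G = 51 (G = 45 + 6 = 51)
Y(r, c) = c + r
(Y(9, -7)*(G - 1))/99262 = ((-7 + 9)*(51 - 1))/99262 = (2*50)*(1/99262) = 100*(1/99262) = 50/49631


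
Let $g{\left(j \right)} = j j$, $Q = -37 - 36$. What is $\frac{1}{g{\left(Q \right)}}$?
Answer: $\frac{1}{5329} \approx 0.00018765$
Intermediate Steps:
$Q = -73$
$g{\left(j \right)} = j^{2}$
$\frac{1}{g{\left(Q \right)}} = \frac{1}{\left(-73\right)^{2}} = \frac{1}{5329}$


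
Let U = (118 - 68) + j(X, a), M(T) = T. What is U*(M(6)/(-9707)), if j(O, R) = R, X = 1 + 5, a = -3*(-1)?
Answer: -318/9707 ≈ -0.032760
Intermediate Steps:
a = 3
X = 6
U = 53 (U = (118 - 68) + 3 = 50 + 3 = 53)
U*(M(6)/(-9707)) = 53*(6/(-9707)) = 53*(6*(-1/9707)) = 53*(-6/9707) = -318/9707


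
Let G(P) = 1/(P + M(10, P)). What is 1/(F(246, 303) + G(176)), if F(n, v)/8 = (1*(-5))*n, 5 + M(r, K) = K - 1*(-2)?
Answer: -349/3434159 ≈ -0.00010163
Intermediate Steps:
M(r, K) = -3 + K (M(r, K) = -5 + (K - 1*(-2)) = -5 + (K + 2) = -5 + (2 + K) = -3 + K)
F(n, v) = -40*n (F(n, v) = 8*((1*(-5))*n) = 8*(-5*n) = -40*n)
G(P) = 1/(-3 + 2*P) (G(P) = 1/(P + (-3 + P)) = 1/(-3 + 2*P))
1/(F(246, 303) + G(176)) = 1/(-40*246 + 1/(-3 + 2*176)) = 1/(-9840 + 1/(-3 + 352)) = 1/(-9840 + 1/349) = 1/(-3434159/349) = -349/3434159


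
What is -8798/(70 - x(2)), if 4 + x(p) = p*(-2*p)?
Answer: -4399/41 ≈ -107.29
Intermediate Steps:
x(p) = -4 - 2*p² (x(p) = -4 + p*(-2*p) = -4 - 2*p²)
-8798/(70 - x(2)) = -8798/(70 - (-4 - 2*2²)) = -8798/(70 - (-4 - 2*4)) = -8798/(70 - (-4 - 8)) = -8798/(70 - 1*(-12)) = -8798/(70 + 12) = -8798/82 = -8798*1/82 = -4399/41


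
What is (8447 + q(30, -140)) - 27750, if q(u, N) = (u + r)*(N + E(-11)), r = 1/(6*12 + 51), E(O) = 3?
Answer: -2879936/123 ≈ -23414.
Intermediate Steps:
r = 1/123 (r = 1/(72 + 51) = 1/123 ≈ 0.0081301)
q(u, N) = (3 + N)*(1/123 + u) (q(u, N) = (u + 1/123)*(N + 3) = (1/123 + u)*(3 + N) = (3 + N)*(1/123 + u))
(8447 + q(30, -140)) - 27750 = (8447 + (1/41 + 3*30 + (1/123)*(-140) - 140*30)) - 27750 = (8447 + (1/41 + 90 - 140/123 - 4200)) - 27750 = (8447 - 505667/123) - 27750 = 533314/123 - 27750 = -2879936/123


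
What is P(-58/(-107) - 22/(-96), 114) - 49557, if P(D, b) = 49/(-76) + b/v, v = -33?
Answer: -41433079/836 ≈ -49561.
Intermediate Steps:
P(D, b) = -49/76 - b/33 (P(D, b) = 49/(-76) + b/(-33) = 49*(-1/76) + b*(-1/33) = -49/76 - b/33)
P(-58/(-107) - 22/(-96), 114) - 49557 = (-49/76 - 1/33*114) - 49557 = (-49/76 - 38/11) - 49557 = -3427/836 - 49557 = -41433079/836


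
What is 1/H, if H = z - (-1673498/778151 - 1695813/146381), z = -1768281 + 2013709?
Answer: 113906521531/27957414333202769 ≈ 4.0743e-6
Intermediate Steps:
z = 245428
H = 27957414333202769/113906521531 (H = 245428 - (-1673498/778151 - 1695813/146381) = 245428 - 1*(-1564566892501/113906521531) = 245428 + 1564566892501/113906521531 = 27957414333202769/113906521531 ≈ 2.4544e+5)
1/H = 1/(27957414333202769/113906521531) = 113906521531/27957414333202769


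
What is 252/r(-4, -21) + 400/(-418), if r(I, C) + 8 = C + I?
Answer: -1796/209 ≈ -8.5933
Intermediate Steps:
r(I, C) = -8 + C + I (r(I, C) = -8 + (C + I) = -8 + C + I)
252/r(-4, -21) + 400/(-418) = 252/(-8 - 21 - 4) + 400/(-418) = 252/(-33) + 400*(-1/418) = 252*(-1/33) - 200/209 = -84/11 - 200/209 = -1796/209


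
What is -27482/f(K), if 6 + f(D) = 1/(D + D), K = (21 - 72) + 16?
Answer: 1923740/421 ≈ 4569.5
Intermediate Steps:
K = -35 (K = -51 + 16 = -35)
f(D) = -6 + 1/(2*D) (f(D) = -6 + 1/(D + D) = -6 + 1/(2*D))
-27482/f(K) = -27482/(-6 + (1/2)/(-35)) = -27482/(-6 + (1/2)*(-1/35)) = -27482/(-6 - 1/70) = -27482/(-421/70) = -27482*(-70/421) = 1923740/421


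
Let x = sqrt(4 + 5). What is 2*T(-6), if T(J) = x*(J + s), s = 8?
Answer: 12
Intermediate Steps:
x = 3 (x = sqrt(9) = 3)
T(J) = 24 + 3*J (T(J) = 3*(J + 8) = 3*(8 + J) = 24 + 3*J)
2*T(-6) = 2*(24 + 3*(-6)) = 2*(24 - 18) = 2*6 = 12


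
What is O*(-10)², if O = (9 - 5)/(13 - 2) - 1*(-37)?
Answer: 41100/11 ≈ 3736.4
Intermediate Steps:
O = 411/11 (O = 4/11 + 37 = 411/11 ≈ 37.364)
O*(-10)² = (411/11)*(-10)² = (411/11)*100 = 41100/11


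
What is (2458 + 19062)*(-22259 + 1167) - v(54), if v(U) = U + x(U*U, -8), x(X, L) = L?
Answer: -453899886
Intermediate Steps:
v(U) = -8 + U (v(U) = U - 8 = -8 + U)
(2458 + 19062)*(-22259 + 1167) - v(54) = (2458 + 19062)*(-22259 + 1167) - (-8 + 54) = 21520*(-21092) - 1*46 = -453899840 - 46 = -453899886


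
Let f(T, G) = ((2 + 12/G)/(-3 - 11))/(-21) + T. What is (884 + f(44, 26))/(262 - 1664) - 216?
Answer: -290242688/1339611 ≈ -216.66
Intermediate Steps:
f(T, G) = 1/147 + T + 2/(49*G) (f(T, G) = ((2 + 12/G)/(-14))*(-1/21) + T = ((2 + 12/G)*(-1/14))*(-1/21) + T = (-⅐ - 6/(7*G))*(-1/21) + T = (1/147 + 2/(49*G)) + T = 1/147 + T + 2/(49*G))
(884 + f(44, 26))/(262 - 1664) - 216 = (884 + (1/147 + 44 + (2/49)/26))/(262 - 1664) - 216 = (884 + (1/147 + 44 + (2/49)*(1/26)))/(-1402) - 216 = (884 + (1/147 + 44 + 1/637))*(-1/1402) - 216 = (884 + 84100/1911)*(-1/1402) - 216 = (1773424/1911)*(-1/1402) - 216 = -886712/1339611 - 216 = -290242688/1339611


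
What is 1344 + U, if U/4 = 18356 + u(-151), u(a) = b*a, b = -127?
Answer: 151476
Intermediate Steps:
u(a) = -127*a
U = 150132 (U = 4*(18356 - 127*(-151)) = 4*(18356 + 19177) = 4*37533 = 150132)
1344 + U = 1344 + 150132 = 151476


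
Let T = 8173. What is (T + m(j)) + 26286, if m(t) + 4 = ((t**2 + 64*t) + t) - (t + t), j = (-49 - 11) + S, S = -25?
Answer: 36325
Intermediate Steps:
j = -85 (j = (-49 - 11) - 25 = -60 - 25 = -85)
m(t) = -4 + t**2 + 63*t (m(t) = -4 + (((t**2 + 64*t) + t) - (t + t)) = -4 + ((t**2 + 65*t) - 2*t) = -4 + (t**2 + 63*t) = -4 + t**2 + 63*t)
(T + m(j)) + 26286 = (8173 + (-4 + (-85)**2 + 63*(-85))) + 26286 = (8173 + (-4 + 7225 - 5355)) + 26286 = (8173 + 1866) + 26286 = 10039 + 26286 = 36325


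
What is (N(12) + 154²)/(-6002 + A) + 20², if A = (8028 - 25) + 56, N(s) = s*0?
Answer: 6996/17 ≈ 411.53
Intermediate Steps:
N(s) = 0
A = 8059 (A = 8003 + 56 = 8059)
(N(12) + 154²)/(-6002 + A) + 20² = (0 + 154²)/(-6002 + 8059) + 20² = (0 + 23716)/2057 + 400 = 23716*(1/2057) + 400 = 196/17 + 400 = 6996/17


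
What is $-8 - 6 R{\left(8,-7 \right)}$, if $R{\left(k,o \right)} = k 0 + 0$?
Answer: $-8$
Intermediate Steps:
$R{\left(k,o \right)} = 0$ ($R{\left(k,o \right)} = 0 + 0 = 0$)
$-8 - 6 R{\left(8,-7 \right)} = -8 - 0 = -8 + 0 = -8$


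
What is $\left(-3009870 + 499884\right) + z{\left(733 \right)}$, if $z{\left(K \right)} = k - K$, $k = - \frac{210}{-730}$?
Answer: $- \frac{183282466}{73} \approx -2.5107 \cdot 10^{6}$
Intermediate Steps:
$k = \frac{21}{73}$ ($k = \left(-210\right) \left(- \frac{1}{730}\right) = \frac{21}{73} \approx 0.28767$)
$z{\left(K \right)} = \frac{21}{73} - K$
$\left(-3009870 + 499884\right) + z{\left(733 \right)} = \left(-3009870 + 499884\right) + \left(\frac{21}{73} - 733\right) = -2509986 + \left(\frac{21}{73} - 733\right) = -2509986 - \frac{53488}{73} = - \frac{183282466}{73}$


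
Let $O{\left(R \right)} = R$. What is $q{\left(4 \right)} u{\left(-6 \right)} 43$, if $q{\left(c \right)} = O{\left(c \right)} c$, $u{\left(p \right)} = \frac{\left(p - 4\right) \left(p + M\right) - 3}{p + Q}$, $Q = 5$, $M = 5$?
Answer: $-4816$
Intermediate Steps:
$u{\left(p \right)} = \frac{-3 + \left(-4 + p\right) \left(5 + p\right)}{5 + p}$ ($u{\left(p \right)} = \frac{\left(p - 4\right) \left(p + 5\right) - 3}{p + 5} = \frac{\left(-4 + p\right) \left(5 + p\right) - 3}{5 + p} = \frac{-3 + \left(-4 + p\right) \left(5 + p\right)}{5 + p}$)
$q{\left(c \right)} = c^{2}$ ($q{\left(c \right)} = c c = c^{2}$)
$q{\left(4 \right)} u{\left(-6 \right)} 43 = 4^{2} \frac{-23 - 6 + \left(-6\right)^{2}}{5 - 6} \cdot 43 = 16 \frac{-23 - 6 + 36}{-1} \cdot 43 = 16 \left(\left(-1\right) 7\right) 43 = 16 \left(-7\right) 43 = \left(-112\right) 43 = -4816$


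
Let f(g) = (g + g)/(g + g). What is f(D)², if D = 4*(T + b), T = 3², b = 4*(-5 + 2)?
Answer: 1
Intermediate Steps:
b = -12 (b = 4*(-3) = -12)
T = 9
D = -12 (D = 4*(9 - 12) = 4*(-3) = -12)
f(g) = 1 (f(g) = (2*g)/((2*g)) = (2*g)*(1/(2*g)) = 1)
f(D)² = 1² = 1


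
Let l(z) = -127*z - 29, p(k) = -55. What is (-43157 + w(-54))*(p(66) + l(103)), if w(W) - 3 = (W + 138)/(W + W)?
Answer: 5113193845/9 ≈ 5.6813e+8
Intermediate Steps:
l(z) = -29 - 127*z
w(W) = 3 + (138 + W)/(2*W) (w(W) = 3 + (W + 138)/(W + W) = 3 + (138 + W)/((2*W)) = 3 + (138 + W)*(1/(2*W)) = 3 + (138 + W)/(2*W))
(-43157 + w(-54))*(p(66) + l(103)) = (-43157 + (7/2 + 69/(-54)))*(-55 + (-29 - 127*103)) = (-43157 + (7/2 + 69*(-1/54)))*(-55 + (-29 - 13081)) = (-43157 + (7/2 - 23/18))*(-55 - 13110) = (-43157 + 20/9)*(-13165) = -388393/9*(-13165) = 5113193845/9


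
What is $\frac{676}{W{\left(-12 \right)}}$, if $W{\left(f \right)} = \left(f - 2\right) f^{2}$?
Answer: $- \frac{169}{504} \approx -0.33532$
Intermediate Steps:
$W{\left(f \right)} = f^{2} \left(-2 + f\right)$ ($W{\left(f \right)} = \left(-2 + f\right) f^{2} = f^{2} \left(-2 + f\right)$)
$\frac{676}{W{\left(-12 \right)}} = \frac{676}{\left(-12\right)^{2} \left(-2 - 12\right)} = \frac{676}{144 \left(-14\right)} = \frac{676}{-2016} = 676 \left(- \frac{1}{2016}\right) = - \frac{169}{504}$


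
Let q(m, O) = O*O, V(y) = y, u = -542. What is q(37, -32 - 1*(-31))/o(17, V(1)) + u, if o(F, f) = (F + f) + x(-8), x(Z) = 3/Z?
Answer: -76414/141 ≈ -541.94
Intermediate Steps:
o(F, f) = -3/8 + F + f (o(F, f) = (F + f) + 3/(-8) = (F + f) + 3*(-⅛) = (F + f) - 3/8 = -3/8 + F + f)
q(m, O) = O²
q(37, -32 - 1*(-31))/o(17, V(1)) + u = (-32 - 1*(-31))²/(-3/8 + 17 + 1) - 542 = (-32 + 31)²/(141/8) - 542 = (-1)²*(8/141) - 542 = 1*(8/141) - 542 = 8/141 - 542 = -76414/141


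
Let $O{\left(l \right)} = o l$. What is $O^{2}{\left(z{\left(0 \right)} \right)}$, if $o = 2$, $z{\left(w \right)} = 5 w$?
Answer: $0$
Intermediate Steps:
$O{\left(l \right)} = 2 l$
$O^{2}{\left(z{\left(0 \right)} \right)} = \left(2 \cdot 5 \cdot 0\right)^{2} = \left(2 \cdot 0\right)^{2} = 0^{2} = 0$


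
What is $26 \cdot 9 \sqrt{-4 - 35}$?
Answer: $234 i \sqrt{39} \approx 1461.3 i$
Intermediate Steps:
$26 \cdot 9 \sqrt{-4 - 35} = 234 \sqrt{-39} = 234 i \sqrt{39}$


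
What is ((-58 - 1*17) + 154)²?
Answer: 6241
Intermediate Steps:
((-58 - 1*17) + 154)² = ((-58 - 17) + 154)² = (-75 + 154)² = 79² = 6241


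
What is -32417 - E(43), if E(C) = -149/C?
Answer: -1393782/43 ≈ -32414.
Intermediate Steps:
-32417 - E(43) = -32417 - (-149)/43 = -32417 - 1*(-149/43) = -32417 + 149/43 = -1393782/43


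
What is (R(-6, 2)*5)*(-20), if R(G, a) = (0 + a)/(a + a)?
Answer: -50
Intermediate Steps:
R(G, a) = ½ (R(G, a) = a/((2*a)) = a*(1/(2*a)) = ½)
(R(-6, 2)*5)*(-20) = ((½)*5)*(-20) = (5/2)*(-20) = -50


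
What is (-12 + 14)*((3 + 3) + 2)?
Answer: 16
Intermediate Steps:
(-12 + 14)*((3 + 3) + 2) = 2*(6 + 2) = 2*8 = 16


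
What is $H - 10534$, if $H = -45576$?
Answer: $-56110$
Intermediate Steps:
$H - 10534 = -45576 - 10534 = -56110$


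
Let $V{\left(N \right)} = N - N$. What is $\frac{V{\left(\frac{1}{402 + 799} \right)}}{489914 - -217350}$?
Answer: $0$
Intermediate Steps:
$V{\left(N \right)} = 0$
$\frac{V{\left(\frac{1}{402 + 799} \right)}}{489914 - -217350} = \frac{0}{489914 - -217350} = \frac{0}{489914 + 217350} = \frac{0}{707264} = 0 \cdot \frac{1}{707264} = 0$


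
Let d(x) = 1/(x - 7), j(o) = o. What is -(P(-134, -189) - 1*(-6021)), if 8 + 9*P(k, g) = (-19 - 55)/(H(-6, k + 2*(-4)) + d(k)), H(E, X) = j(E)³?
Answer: -1650201151/274113 ≈ -6020.1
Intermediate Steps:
d(x) = 1/(-7 + x)
H(E, X) = E³
P(k, g) = -8/9 - 74/(9*(-216 + 1/(-7 + k))) (P(k, g) = -8/9 + ((-19 - 55)/((-6)³ + 1/(-7 + k)))/9 = -8/9 + (-74/(-216 + 1/(-7 + k)))/9 = -8/9 - 74/(9*(-216 + 1/(-7 + k))))
-(P(-134, -189) - 1*(-6021)) = -(2*(-5793 + 827*(-134))/(9*(1513 - 216*(-134))) - 1*(-6021)) = -(2*(-5793 - 110818)/(9*(1513 + 28944)) + 6021) = -((2/9)*(-116611)/30457 + 6021) = -((2/9)*(1/30457)*(-116611) + 6021) = -(-233222/274113 + 6021) = -1*1650201151/274113 = -1650201151/274113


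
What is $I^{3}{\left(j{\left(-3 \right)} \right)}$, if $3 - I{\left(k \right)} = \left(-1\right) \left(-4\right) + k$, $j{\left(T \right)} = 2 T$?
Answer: $125$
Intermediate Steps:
$I{\left(k \right)} = -1 - k$ ($I{\left(k \right)} = 3 - \left(\left(-1\right) \left(-4\right) + k\right) = 3 - \left(4 + k\right) = -1 - k$)
$I^{3}{\left(j{\left(-3 \right)} \right)} = \left(-1 - 2 \left(-3\right)\right)^{3} = \left(-1 - -6\right)^{3} = \left(-1 + 6\right)^{3} = 5^{3} = 125$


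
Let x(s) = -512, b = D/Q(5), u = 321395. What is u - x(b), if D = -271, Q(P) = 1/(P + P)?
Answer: 321907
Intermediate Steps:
Q(P) = 1/(2*P)
b = -2710 (b = -271/((1/2)/5) = -271/((1/2)*(1/5)) = -271/1/10 = -271*10 = -2710)
u - x(b) = 321395 - 1*(-512) = 321395 + 512 = 321907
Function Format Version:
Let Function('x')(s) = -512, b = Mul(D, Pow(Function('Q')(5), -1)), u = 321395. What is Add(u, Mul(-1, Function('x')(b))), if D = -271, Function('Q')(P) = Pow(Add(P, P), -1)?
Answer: 321907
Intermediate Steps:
Function('Q')(P) = Mul(Rational(1, 2), Pow(P, -1)) (Function('Q')(P) = Pow(Mul(2, P), -1) = Mul(Rational(1, 2), Pow(P, -1)))
b = -2710 (b = Mul(-271, Pow(Mul(Rational(1, 2), Pow(5, -1)), -1)) = Mul(-271, Pow(Mul(Rational(1, 2), Rational(1, 5)), -1)) = Mul(-271, Pow(Rational(1, 10), -1)) = Mul(-271, 10) = -2710)
Add(u, Mul(-1, Function('x')(b))) = Add(321395, Mul(-1, -512)) = Add(321395, 512) = 321907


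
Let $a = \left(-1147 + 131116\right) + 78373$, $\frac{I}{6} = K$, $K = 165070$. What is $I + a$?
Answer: $1198762$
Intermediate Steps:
$I = 990420$ ($I = 6 \cdot 165070 = 990420$)
$a = 208342$ ($a = 129969 + 78373 = 208342$)
$I + a = 990420 + 208342 = 1198762$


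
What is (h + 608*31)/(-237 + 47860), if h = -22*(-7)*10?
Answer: 20388/47623 ≈ 0.42811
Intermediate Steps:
h = 1540 (h = 154*10 = 1540)
(h + 608*31)/(-237 + 47860) = (1540 + 608*31)/(-237 + 47860) = (1540 + 18848)/47623 = 20388*(1/47623) = 20388/47623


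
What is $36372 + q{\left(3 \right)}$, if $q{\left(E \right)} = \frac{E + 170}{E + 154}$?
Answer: $\frac{5710577}{157} \approx 36373.0$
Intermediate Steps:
$q{\left(E \right)} = \frac{170 + E}{154 + E}$
$36372 + q{\left(3 \right)} = 36372 + \frac{170 + 3}{154 + 3} = 36372 + \frac{1}{157} \cdot 173 = 36372 + \frac{173}{157} = \frac{5710577}{157}$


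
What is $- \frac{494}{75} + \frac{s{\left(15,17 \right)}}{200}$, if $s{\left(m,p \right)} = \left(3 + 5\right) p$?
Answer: $- \frac{443}{75} \approx -5.9067$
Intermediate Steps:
$s{\left(m,p \right)} = 8 p$
$- \frac{494}{75} + \frac{s{\left(15,17 \right)}}{200} = - \frac{494}{75} + \frac{8 \cdot 17}{200} = \left(-494\right) \frac{1}{75} + 136 \cdot \frac{1}{200} = - \frac{494}{75} + \frac{17}{25} = - \frac{443}{75}$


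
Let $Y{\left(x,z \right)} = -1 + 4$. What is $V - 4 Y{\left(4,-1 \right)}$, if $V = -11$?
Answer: $-23$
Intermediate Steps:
$Y{\left(x,z \right)} = 3$
$V - 4 Y{\left(4,-1 \right)} = -11 - 12 = -23$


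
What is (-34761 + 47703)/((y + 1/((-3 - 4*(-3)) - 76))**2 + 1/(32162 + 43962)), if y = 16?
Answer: 4422548471112/87317353573 ≈ 50.649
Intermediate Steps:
(-34761 + 47703)/((y + 1/((-3 - 4*(-3)) - 76))**2 + 1/(32162 + 43962)) = (-34761 + 47703)/((16 + 1/((-3 - 4*(-3)) - 76))**2 + 1/(32162 + 43962)) = 12942/((16 + 1/((-3 + 12) - 76))**2 + 1/76124) = 12942/((16 + 1/(9 - 76))**2 + 1/76124) = 12942/((16 + 1/(-67))**2 + 1/76124) = 12942/((16 - 1/67)**2 + 1/76124) = 12942/((1071/67)**2 + 1/76124) = 12942/(1147041/4489 + 1/76124) = 12942/(87317353573/341720636) = 12942*(341720636/87317353573) = 4422548471112/87317353573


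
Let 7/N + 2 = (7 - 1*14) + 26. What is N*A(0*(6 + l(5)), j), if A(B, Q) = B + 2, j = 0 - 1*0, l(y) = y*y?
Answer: 14/17 ≈ 0.82353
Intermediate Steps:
l(y) = y²
j = 0 (j = 0 + 0 = 0)
A(B, Q) = 2 + B
N = 7/17 (N = 7/(-2 + ((7 - 1*14) + 26)) = 7/(-2 + ((7 - 14) + 26)) = 7/(-2 + (-7 + 26)) = 7/(-2 + 19) = 7/17 ≈ 0.41176)
N*A(0*(6 + l(5)), j) = 7*(2 + 0*(6 + 5²))/17 = 7*(2 + 0*(6 + 25))/17 = 7*(2 + 0*31)/17 = 7*(2 + 0)/17 = (7/17)*2 = 14/17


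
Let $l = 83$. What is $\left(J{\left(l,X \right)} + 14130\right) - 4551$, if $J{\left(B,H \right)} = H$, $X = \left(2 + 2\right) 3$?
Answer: $9591$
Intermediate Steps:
$X = 12$ ($X = 4 \cdot 3 = 12$)
$\left(J{\left(l,X \right)} + 14130\right) - 4551 = \left(12 + 14130\right) - 4551 = 14142 - 4551 = 9591$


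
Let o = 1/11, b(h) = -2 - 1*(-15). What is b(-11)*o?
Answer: 13/11 ≈ 1.1818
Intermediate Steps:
b(h) = 13 (b(h) = -2 + 15 = 13)
o = 1/11 ≈ 0.090909
b(-11)*o = 13*(1/11) = 13/11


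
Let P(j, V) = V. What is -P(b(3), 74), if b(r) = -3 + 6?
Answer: -74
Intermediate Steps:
b(r) = 3
-P(b(3), 74) = -1*74 = -74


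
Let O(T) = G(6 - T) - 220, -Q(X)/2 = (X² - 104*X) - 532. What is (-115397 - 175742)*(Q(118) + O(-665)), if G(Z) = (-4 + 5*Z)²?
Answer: -3268542147999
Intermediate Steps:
Q(X) = 1064 - 2*X² + 208*X (Q(X) = -2*((X² - 104*X) - 532) = -2*(-532 + X² - 104*X) = 1064 - 2*X² + 208*X)
O(T) = -220 + (26 - 5*T)² (O(T) = (-4 + 5*(6 - T))² - 220 = (-4 + (30 - 5*T))² - 220 = (26 - 5*T)² - 220 = -220 + (26 - 5*T)²)
(-115397 - 175742)*(Q(118) + O(-665)) = (-115397 - 175742)*((1064 - 2*118² + 208*118) + (-220 + (-26 + 5*(-665))²)) = -291139*((1064 - 2*13924 + 24544) + (-220 + (-26 - 3325)²)) = -291139*((1064 - 27848 + 24544) + (-220 + (-3351)²)) = -291139*(-2240 + (-220 + 11229201)) = -291139*(-2240 + 11228981) = -291139*11226741 = -3268542147999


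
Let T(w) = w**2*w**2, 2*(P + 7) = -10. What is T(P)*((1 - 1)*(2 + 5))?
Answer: 0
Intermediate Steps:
P = -12 (P = -7 + (1/2)*(-10) = -7 - 5 = -12)
T(w) = w**4
T(P)*((1 - 1)*(2 + 5)) = (-12)**4*((1 - 1)*(2 + 5)) = 20736*(0*7) = 20736*0 = 0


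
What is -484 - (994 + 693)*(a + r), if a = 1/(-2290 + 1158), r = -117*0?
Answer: -546201/1132 ≈ -482.51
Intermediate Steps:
r = 0
a = -1/1132 (a = 1/(-1132) = -1/1132 ≈ -0.00088339)
-484 - (994 + 693)*(a + r) = -484 - (994 + 693)*(-1/1132 + 0) = -484 - 1687*(-1)/1132 = -484 - 1*(-1687/1132) = -484 + 1687/1132 = -546201/1132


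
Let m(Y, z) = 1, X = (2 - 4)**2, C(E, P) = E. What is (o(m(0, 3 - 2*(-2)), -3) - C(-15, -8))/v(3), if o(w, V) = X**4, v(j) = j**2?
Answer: 271/9 ≈ 30.111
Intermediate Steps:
X = 4 (X = (-2)**2 = 4)
o(w, V) = 256 (o(w, V) = 4**4 = 256)
(o(m(0, 3 - 2*(-2)), -3) - C(-15, -8))/v(3) = (256 - 1*(-15))/(3**2) = (256 + 15)/9 = 271*(1/9) = 271/9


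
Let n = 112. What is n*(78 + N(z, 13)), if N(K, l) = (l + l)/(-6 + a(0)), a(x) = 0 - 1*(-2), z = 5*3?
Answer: 8008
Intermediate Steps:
z = 15
a(x) = 2 (a(x) = 0 + 2 = 2)
N(K, l) = -l/2 (N(K, l) = (l + l)/(-6 + 2) = (2*l)/(-4) = (2*l)*(-¼) = -l/2)
n*(78 + N(z, 13)) = 112*(78 - ½*13) = 112*(78 - 13/2) = 112*(143/2) = 8008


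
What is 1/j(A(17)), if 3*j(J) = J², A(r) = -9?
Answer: 1/27 ≈ 0.037037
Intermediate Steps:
j(J) = J²/3
1/j(A(17)) = 1/((⅓)*(-9)²) = 1/((⅓)*81) = 1/27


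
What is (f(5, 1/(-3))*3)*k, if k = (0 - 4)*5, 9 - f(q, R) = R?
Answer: -560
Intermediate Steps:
f(q, R) = 9 - R
k = -20 (k = -4*5 = -20)
(f(5, 1/(-3))*3)*k = ((9 - 1/(-3))*3)*(-20) = ((9 - 1*(-⅓))*3)*(-20) = ((9 + ⅓)*3)*(-20) = ((28/3)*3)*(-20) = 28*(-20) = -560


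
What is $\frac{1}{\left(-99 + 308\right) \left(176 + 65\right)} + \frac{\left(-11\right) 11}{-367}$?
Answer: $\frac{6095016}{18485423} \approx 0.32972$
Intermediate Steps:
$\frac{1}{\left(-99 + 308\right) \left(176 + 65\right)} + \frac{\left(-11\right) 11}{-367} = \frac{1}{209 \cdot 241} - - \frac{121}{367} = \frac{1}{209} \cdot \frac{1}{241} + \frac{121}{367} = \frac{1}{50369} + \frac{121}{367} = \frac{6095016}{18485423}$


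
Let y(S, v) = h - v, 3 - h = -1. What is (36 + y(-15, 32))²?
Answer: 64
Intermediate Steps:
h = 4 (h = 3 - 1*(-1) = 3 + 1 = 4)
y(S, v) = 4 - v
(36 + y(-15, 32))² = (36 + (4 - 1*32))² = (36 + (4 - 32))² = (36 - 28)² = 8² = 64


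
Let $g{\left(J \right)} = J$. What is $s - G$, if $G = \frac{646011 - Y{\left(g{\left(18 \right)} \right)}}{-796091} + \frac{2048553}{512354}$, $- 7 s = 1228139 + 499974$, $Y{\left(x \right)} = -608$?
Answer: $- \frac{704872532637346561}{2855162857498} \approx -2.4688 \cdot 10^{5}$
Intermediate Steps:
$s = - \frac{1728113}{7}$ ($s = - \frac{1228139 + 499974}{7} = \left(- \frac{1}{7}\right) 1728113 = - \frac{1728113}{7} \approx -2.4687 \cdot 10^{5}$)
$G = \frac{1299536775197}{407880408214}$ ($G = \frac{646011 - -608}{-796091} + \frac{2048553}{512354} = \left(646011 + 608\right) \left(- \frac{1}{796091}\right) + 2048553 \cdot \frac{1}{512354} = 646619 \left(- \frac{1}{796091}\right) + \frac{2048553}{512354} = - \frac{646619}{796091} + \frac{2048553}{512354} = \frac{1299536775197}{407880408214} \approx 3.1861$)
$s - G = - \frac{1728113}{7} - \frac{1299536775197}{407880408214} = - \frac{704872532637346561}{2855162857498}$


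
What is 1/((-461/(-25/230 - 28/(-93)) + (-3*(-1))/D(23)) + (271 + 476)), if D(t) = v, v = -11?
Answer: -9053/14933616 ≈ -0.00060622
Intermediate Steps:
D(t) = -11
1/((-461/(-25/230 - 28/(-93)) + (-3*(-1))/D(23)) + (271 + 476)) = 1/((-461/(-25/230 - 28/(-93)) - 3*(-1)/(-11)) + (271 + 476)) = 1/((-461/(-25*1/230 - 28*(-1/93)) + 3*(-1/11)) + 747) = 1/((-461/(-5/46 + 28/93) - 3/11) + 747) = 1/((-461/823/4278 - 3/11) + 747) = 1/((-461*4278/823 - 3/11) + 747) = 1/((-1972158/823 - 3/11) + 747) = 1/(-21696207/9053 + 747) = 1/(-14933616/9053) = -9053/14933616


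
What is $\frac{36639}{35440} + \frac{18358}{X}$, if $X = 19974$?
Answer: $\frac{691217453}{353939280} \approx 1.9529$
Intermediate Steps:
$\frac{36639}{35440} + \frac{18358}{X} = \frac{36639}{35440} + \frac{18358}{19974} = 36639 \cdot \frac{1}{35440} + 18358 \cdot \frac{1}{19974} = \frac{36639}{35440} + \frac{9179}{9987} = \frac{691217453}{353939280}$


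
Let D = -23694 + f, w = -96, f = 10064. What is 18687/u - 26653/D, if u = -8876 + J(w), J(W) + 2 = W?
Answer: -3879947/30578905 ≈ -0.12688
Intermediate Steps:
J(W) = -2 + W
u = -8974 (u = -8876 + (-2 - 96) = -8876 - 98 = -8974)
D = -13630 (D = -23694 + 10064 = -13630)
18687/u - 26653/D = 18687/(-8974) - 26653/(-13630) = 18687*(-1/8974) - 26653*(-1/13630) = -18687/8974 + 26653/13630 = -3879947/30578905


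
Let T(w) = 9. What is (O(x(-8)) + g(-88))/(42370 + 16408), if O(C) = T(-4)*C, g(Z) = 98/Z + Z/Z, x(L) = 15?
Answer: 5935/2586232 ≈ 0.0022948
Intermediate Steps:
g(Z) = 1 + 98/Z (g(Z) = 98/Z + 1 = 1 + 98/Z)
O(C) = 9*C
(O(x(-8)) + g(-88))/(42370 + 16408) = (9*15 + (98 - 88)/(-88))/(42370 + 16408) = (135 - 1/88*10)/58778 = (135 - 5/44)*(1/58778) = (5935/44)*(1/58778) = 5935/2586232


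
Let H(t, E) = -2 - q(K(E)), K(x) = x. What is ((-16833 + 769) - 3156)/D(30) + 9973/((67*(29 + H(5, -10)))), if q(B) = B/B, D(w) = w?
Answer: -3318205/5226 ≈ -634.94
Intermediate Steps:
q(B) = 1
H(t, E) = -3 (H(t, E) = -2 - 1*1 = -2 - 1 = -3)
((-16833 + 769) - 3156)/D(30) + 9973/((67*(29 + H(5, -10)))) = ((-16833 + 769) - 3156)/30 + 9973/((67*(29 - 3))) = (-16064 - 3156)*(1/30) + 9973/((67*26)) = -19220*1/30 + 9973/1742 = -1922/3 + 9973*(1/1742) = -1922/3 + 9973/1742 = -3318205/5226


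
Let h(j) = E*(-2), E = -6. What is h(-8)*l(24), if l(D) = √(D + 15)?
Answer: 12*√39 ≈ 74.940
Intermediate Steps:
l(D) = √(15 + D)
h(j) = 12 (h(j) = -6*(-2) = 12)
h(-8)*l(24) = 12*√(15 + 24) = 12*√39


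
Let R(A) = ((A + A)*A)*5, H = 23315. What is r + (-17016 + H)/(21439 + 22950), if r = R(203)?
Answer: 18292269309/44389 ≈ 4.1209e+5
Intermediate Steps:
R(A) = 10*A**2 (R(A) = ((2*A)*A)*5 = (2*A**2)*5 = 10*A**2)
r = 412090 (r = 10*203**2 = 10*41209 = 412090)
r + (-17016 + H)/(21439 + 22950) = 412090 + (-17016 + 23315)/(21439 + 22950) = 412090 + 6299/44389 = 18292269309/44389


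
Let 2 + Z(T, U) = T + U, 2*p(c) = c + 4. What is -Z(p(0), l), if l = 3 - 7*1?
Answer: 4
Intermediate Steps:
p(c) = 2 + c/2 (p(c) = (c + 4)/2 = (4 + c)/2 = 2 + c/2)
l = -4 (l = 3 - 7 = -4)
Z(T, U) = -2 + T + U (Z(T, U) = -2 + (T + U) = -2 + T + U)
-Z(p(0), l) = -(-2 + (2 + (1/2)*0) - 4) = -(-2 + (2 + 0) - 4) = -(-2 + 2 - 4) = -1*(-4) = 4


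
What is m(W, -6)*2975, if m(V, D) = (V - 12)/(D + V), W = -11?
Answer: 4025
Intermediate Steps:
m(V, D) = (-12 + V)/(D + V)
m(W, -6)*2975 = ((-12 - 11)/(-6 - 11))*2975 = (-23/(-17))*2975 = -1/17*(-23)*2975 = (23/17)*2975 = 4025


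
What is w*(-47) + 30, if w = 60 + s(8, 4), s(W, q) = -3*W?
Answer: -1662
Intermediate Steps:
w = 36 (w = 60 - 3*8 = 60 - 24 = 36)
w*(-47) + 30 = 36*(-47) + 30 = -1692 + 30 = -1662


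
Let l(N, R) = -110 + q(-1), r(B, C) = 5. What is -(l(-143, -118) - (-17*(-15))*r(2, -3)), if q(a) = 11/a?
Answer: 1396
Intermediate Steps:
l(N, R) = -121 (l(N, R) = -110 + 11/(-1) = -110 + 11*(-1) = -110 - 11 = -121)
-(l(-143, -118) - (-17*(-15))*r(2, -3)) = -(-121 - (-17*(-15))*5) = -(-121 - 255*5) = -(-121 - 1*1275) = -(-121 - 1275) = -1*(-1396) = 1396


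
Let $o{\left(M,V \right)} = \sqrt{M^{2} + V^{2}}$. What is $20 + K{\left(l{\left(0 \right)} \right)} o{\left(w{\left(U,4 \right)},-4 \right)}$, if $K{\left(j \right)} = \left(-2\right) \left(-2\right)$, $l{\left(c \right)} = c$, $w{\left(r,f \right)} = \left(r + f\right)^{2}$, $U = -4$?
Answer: $36$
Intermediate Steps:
$w{\left(r,f \right)} = \left(f + r\right)^{2}$
$K{\left(j \right)} = 4$
$20 + K{\left(l{\left(0 \right)} \right)} o{\left(w{\left(U,4 \right)},-4 \right)} = 20 + 4 \sqrt{\left(\left(4 - 4\right)^{2}\right)^{2} + \left(-4\right)^{2}} = 20 + 4 \sqrt{\left(0^{2}\right)^{2} + 16} = 20 + 4 \sqrt{0^{2} + 16} = 20 + 4 \sqrt{0 + 16} = 20 + 4 \sqrt{16} = 20 + 4 \cdot 4 = 20 + 16 = 36$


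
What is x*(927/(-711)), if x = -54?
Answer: 5562/79 ≈ 70.405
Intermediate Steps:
x*(927/(-711)) = -50058/(-711) = -50058*(-1)/711 = -54*(-103/79) = 5562/79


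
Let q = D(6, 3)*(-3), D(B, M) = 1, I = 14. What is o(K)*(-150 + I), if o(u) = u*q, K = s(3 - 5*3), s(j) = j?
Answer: -4896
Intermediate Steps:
q = -3 (q = 1*(-3) = -3)
K = -12 (K = 3 - 5*3 = 3 - 15 = -12)
o(u) = -3*u (o(u) = u*(-3) = -3*u)
o(K)*(-150 + I) = (-3*(-12))*(-150 + 14) = 36*(-136) = -4896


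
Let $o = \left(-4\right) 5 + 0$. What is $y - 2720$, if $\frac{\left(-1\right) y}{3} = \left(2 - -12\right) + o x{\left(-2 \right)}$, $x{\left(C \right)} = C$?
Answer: $-2882$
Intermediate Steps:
$o = -20$ ($o = -20 + 0 = -20$)
$y = -162$ ($y = - 3 \left(\left(2 - -12\right) - -40\right) = - 3 \left(\left(2 + 12\right) + 40\right) = - 3 \left(14 + 40\right) = \left(-3\right) 54 = -162$)
$y - 2720 = -162 - 2720 = -2882$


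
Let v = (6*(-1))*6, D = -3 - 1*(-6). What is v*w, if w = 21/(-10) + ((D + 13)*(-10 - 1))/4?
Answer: 8298/5 ≈ 1659.6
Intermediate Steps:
D = 3 (D = -3 + 6 = 3)
w = -461/10 (w = 21/(-10) + ((3 + 13)*(-10 - 1))/4 = 21*(-⅒) + (16*(-11))*(¼) = -21/10 - 176*¼ = -21/10 - 44 = -461/10 ≈ -46.100)
v = -36 (v = -6*6 = -36)
v*w = -36*(-461/10) = 8298/5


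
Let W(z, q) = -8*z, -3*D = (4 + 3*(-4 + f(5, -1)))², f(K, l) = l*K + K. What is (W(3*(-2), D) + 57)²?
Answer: 11025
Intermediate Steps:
f(K, l) = K + K*l (f(K, l) = K*l + K = K + K*l)
D = -64/3 (D = -(4 + 3*(-4 + 5*(1 - 1)))²/3 = -(4 + 3*(-4 + 5*0))²/3 = -(4 + 3*(-4 + 0))²/3 = -(4 + 3*(-4))²/3 = -(4 - 12)²/3 = -⅓*(-8)² = -⅓*64 = -64/3 ≈ -21.333)
(W(3*(-2), D) + 57)² = (-24*(-2) + 57)² = (-8*(-6) + 57)² = (48 + 57)² = 105² = 11025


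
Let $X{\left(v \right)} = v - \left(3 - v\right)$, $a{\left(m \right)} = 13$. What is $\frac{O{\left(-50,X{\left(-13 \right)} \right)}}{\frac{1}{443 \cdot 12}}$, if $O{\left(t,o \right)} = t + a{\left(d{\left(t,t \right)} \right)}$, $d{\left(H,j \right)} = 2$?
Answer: $-196692$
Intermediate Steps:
$X{\left(v \right)} = -3 + 2 v$ ($X{\left(v \right)} = v + \left(-3 + v\right) = -3 + 2 v$)
$O{\left(t,o \right)} = 13 + t$ ($O{\left(t,o \right)} = t + 13 = 13 + t$)
$\frac{O{\left(-50,X{\left(-13 \right)} \right)}}{\frac{1}{443 \cdot 12}} = \frac{13 - 50}{\frac{1}{443 \cdot 12}} = - \frac{37}{\frac{1}{5316}} = - 37 \frac{1}{\frac{1}{5316}} = \left(-37\right) 5316 = -196692$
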